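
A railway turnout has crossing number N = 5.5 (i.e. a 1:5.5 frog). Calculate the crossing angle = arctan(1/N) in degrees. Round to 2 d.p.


1/N = 1/5.5 = 0.181818
angle = arctan(0.181818) = 0.179853 rad
angle = 0.179853 * 180/pi = 10.30 degrees

10.30


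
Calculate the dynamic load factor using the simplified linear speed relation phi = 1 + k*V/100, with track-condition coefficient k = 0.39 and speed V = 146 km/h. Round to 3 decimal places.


phi = 1 + k * V / 100
phi = 1 + 0.39 * 146 / 100
phi = 1 + 0.5694
phi = 1.569

1.569


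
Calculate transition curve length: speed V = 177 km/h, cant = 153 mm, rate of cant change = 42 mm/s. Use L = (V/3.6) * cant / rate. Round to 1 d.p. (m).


Convert speed: V = 177 / 3.6 = 49.1667 m/s
L = 49.1667 * 153 / 42
L = 7522.5 / 42
L = 179.1 m

179.1


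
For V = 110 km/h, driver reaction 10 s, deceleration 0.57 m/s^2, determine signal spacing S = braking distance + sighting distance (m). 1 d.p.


V = 110 / 3.6 = 30.5556 m/s
Braking distance = 30.5556^2 / (2*0.57) = 818.9842 m
Sighting distance = 30.5556 * 10 = 305.5556 m
S = 818.9842 + 305.5556 = 1124.5 m

1124.5


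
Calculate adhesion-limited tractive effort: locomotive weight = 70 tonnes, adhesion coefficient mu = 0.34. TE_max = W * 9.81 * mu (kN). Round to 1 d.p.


TE_max = W * g * mu
TE_max = 70 * 9.81 * 0.34
TE_max = 686.7 * 0.34
TE_max = 233.5 kN

233.5


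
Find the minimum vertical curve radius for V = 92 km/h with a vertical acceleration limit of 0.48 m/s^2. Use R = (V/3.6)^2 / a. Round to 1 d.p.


Convert speed: V = 92 / 3.6 = 25.5556 m/s
V^2 = 653.0864 m^2/s^2
R_v = 653.0864 / 0.48
R_v = 1360.6 m

1360.6


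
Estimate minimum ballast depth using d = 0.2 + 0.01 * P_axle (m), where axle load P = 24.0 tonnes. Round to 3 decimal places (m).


d = 0.2 + 0.01 * 24.0
d = 0.2 + 0.24
d = 0.440 m

0.440


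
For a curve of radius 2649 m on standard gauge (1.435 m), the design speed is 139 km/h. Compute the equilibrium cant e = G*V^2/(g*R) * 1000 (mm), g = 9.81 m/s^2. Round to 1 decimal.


Convert speed: V = 139 / 3.6 = 38.6111 m/s
Apply formula: e = 1.435 * 38.6111^2 / (9.81 * 2649)
e = 1.435 * 1490.8179 / 25986.69
e = 0.082324 m = 82.3 mm

82.3


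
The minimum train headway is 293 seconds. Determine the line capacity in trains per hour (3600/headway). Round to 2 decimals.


Capacity = 3600 / headway
Capacity = 3600 / 293
Capacity = 12.29 trains/hour

12.29


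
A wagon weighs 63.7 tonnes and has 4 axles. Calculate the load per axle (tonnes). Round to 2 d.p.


Load per axle = total weight / number of axles
Load = 63.7 / 4
Load = 15.93 tonnes

15.93


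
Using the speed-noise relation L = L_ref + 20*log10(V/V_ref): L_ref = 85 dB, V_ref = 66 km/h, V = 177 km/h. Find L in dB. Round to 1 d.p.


V/V_ref = 177 / 66 = 2.681818
log10(2.681818) = 0.428429
20 * 0.428429 = 8.5686
L = 85 + 8.5686 = 93.6 dB

93.6


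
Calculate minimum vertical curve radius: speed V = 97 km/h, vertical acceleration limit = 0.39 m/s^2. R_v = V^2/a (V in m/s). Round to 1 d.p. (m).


Convert speed: V = 97 / 3.6 = 26.9444 m/s
V^2 = 726.0031 m^2/s^2
R_v = 726.0031 / 0.39
R_v = 1861.5 m

1861.5


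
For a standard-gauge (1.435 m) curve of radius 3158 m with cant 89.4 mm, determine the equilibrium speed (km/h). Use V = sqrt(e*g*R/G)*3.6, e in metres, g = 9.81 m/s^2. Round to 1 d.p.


Convert cant: e = 89.4 mm = 0.0894 m
V_ms = sqrt(0.0894 * 9.81 * 3158 / 1.435)
V_ms = sqrt(1930.04196) = 43.9322 m/s
V = 43.9322 * 3.6 = 158.2 km/h

158.2


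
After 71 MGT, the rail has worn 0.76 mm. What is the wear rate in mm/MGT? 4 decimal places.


Wear rate = total wear / cumulative tonnage
Rate = 0.76 / 71
Rate = 0.0107 mm/MGT

0.0107


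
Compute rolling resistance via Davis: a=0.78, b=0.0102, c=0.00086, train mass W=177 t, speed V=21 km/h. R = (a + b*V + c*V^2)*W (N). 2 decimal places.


b*V = 0.0102 * 21 = 0.2142
c*V^2 = 0.00086 * 441 = 0.37926
R_per_t = 0.78 + 0.2142 + 0.37926 = 1.37346 N/t
R_total = 1.37346 * 177 = 243.10 N

243.10


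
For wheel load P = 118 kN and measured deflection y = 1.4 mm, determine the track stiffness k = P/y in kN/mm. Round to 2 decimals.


Track stiffness k = P / y
k = 118 / 1.4
k = 84.29 kN/mm

84.29


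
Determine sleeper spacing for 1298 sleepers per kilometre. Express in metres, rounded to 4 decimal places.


Spacing = 1000 m / number of sleepers
Spacing = 1000 / 1298
Spacing = 0.7704 m

0.7704


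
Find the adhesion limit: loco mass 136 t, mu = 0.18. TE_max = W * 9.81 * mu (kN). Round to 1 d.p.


TE_max = W * g * mu
TE_max = 136 * 9.81 * 0.18
TE_max = 1334.16 * 0.18
TE_max = 240.1 kN

240.1


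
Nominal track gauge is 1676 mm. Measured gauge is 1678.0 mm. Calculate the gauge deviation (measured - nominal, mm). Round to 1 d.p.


Deviation = measured - nominal
Deviation = 1678.0 - 1676
Deviation = 2.0 mm

2.0


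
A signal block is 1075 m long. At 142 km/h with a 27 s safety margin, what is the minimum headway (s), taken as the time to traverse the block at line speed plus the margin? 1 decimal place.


V = 142 / 3.6 = 39.4444 m/s
Block traversal time = 1075 / 39.4444 = 27.2535 s
Headway = 27.2535 + 27
Headway = 54.3 s

54.3


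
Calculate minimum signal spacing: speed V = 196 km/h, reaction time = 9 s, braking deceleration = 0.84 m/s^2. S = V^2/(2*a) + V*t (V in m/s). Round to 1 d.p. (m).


V = 196 / 3.6 = 54.4444 m/s
Braking distance = 54.4444^2 / (2*0.84) = 1764.4033 m
Sighting distance = 54.4444 * 9 = 490.0 m
S = 1764.4033 + 490.0 = 2254.4 m

2254.4


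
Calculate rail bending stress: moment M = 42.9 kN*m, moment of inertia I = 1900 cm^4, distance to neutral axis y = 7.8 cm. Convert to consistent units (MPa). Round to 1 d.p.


Convert units:
M = 42.9 kN*m = 42900000 N*mm
y = 7.8 cm = 78 mm
I = 1900 cm^4 = 19000000 mm^4
sigma = 42900000 * 78 / 19000000
sigma = 176.1 MPa

176.1


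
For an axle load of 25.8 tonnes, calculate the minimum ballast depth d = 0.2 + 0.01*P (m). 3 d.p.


d = 0.2 + 0.01 * 25.8
d = 0.2 + 0.258
d = 0.458 m

0.458


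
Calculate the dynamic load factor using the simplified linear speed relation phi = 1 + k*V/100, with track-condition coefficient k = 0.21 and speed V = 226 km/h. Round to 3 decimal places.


phi = 1 + k * V / 100
phi = 1 + 0.21 * 226 / 100
phi = 1 + 0.4746
phi = 1.475

1.475


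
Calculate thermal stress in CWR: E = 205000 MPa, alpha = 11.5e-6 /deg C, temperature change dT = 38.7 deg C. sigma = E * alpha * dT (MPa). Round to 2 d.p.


sigma = E * alpha * dT
sigma = 205000 * 11.5e-6 * 38.7
sigma = 2.3575 * 38.7
sigma = 91.24 MPa

91.24


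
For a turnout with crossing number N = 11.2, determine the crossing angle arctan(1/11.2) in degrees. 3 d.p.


1/N = 1/11.2 = 0.089286
angle = arctan(0.089286) = 0.08905 rad
angle = 0.08905 * 180/pi = 5.102 degrees

5.102


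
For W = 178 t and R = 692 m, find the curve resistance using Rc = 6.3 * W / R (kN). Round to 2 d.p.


Rc = 6.3 * W / R
Rc = 6.3 * 178 / 692
Rc = 1121.4 / 692
Rc = 1.62 kN

1.62


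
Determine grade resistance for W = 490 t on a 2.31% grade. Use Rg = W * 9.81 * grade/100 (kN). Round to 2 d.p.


Rg = W * 9.81 * grade / 100
Rg = 490 * 9.81 * 2.31 / 100
Rg = 4806.9 * 0.0231
Rg = 111.04 kN

111.04


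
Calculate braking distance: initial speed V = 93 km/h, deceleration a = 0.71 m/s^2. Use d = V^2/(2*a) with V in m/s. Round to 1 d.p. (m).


Convert speed: V = 93 / 3.6 = 25.8333 m/s
V^2 = 667.3611
d = 667.3611 / (2 * 0.71)
d = 667.3611 / 1.42
d = 470.0 m

470.0


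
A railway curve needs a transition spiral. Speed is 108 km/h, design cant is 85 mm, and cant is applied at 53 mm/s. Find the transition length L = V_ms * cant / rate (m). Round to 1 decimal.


Convert speed: V = 108 / 3.6 = 30.0 m/s
L = 30.0 * 85 / 53
L = 2550.0 / 53
L = 48.1 m

48.1


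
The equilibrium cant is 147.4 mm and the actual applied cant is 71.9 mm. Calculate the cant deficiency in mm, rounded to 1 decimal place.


Cant deficiency = equilibrium cant - actual cant
CD = 147.4 - 71.9
CD = 75.5 mm

75.5


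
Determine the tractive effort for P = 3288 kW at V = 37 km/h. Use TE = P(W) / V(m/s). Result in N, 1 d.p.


Convert: P = 3288 kW = 3288000 W
V = 37 / 3.6 = 10.2778 m/s
TE = 3288000 / 10.2778
TE = 319913.5 N

319913.5


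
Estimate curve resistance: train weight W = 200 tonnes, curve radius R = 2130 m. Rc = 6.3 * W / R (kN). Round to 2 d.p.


Rc = 6.3 * W / R
Rc = 6.3 * 200 / 2130
Rc = 1260.0 / 2130
Rc = 0.59 kN

0.59


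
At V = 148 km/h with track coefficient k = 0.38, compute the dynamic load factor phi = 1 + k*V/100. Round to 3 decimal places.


phi = 1 + k * V / 100
phi = 1 + 0.38 * 148 / 100
phi = 1 + 0.5624
phi = 1.562

1.562


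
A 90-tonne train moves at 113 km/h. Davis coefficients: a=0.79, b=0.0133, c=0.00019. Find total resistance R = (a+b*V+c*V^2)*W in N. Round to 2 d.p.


b*V = 0.0133 * 113 = 1.5029
c*V^2 = 0.00019 * 12769 = 2.42611
R_per_t = 0.79 + 1.5029 + 2.42611 = 4.71901 N/t
R_total = 4.71901 * 90 = 424.71 N

424.71


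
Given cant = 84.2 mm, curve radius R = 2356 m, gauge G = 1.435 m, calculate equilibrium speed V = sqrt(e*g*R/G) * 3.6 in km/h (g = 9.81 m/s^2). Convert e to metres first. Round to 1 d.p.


Convert cant: e = 84.2 mm = 0.0842 m
V_ms = sqrt(0.0842 * 9.81 * 2356 / 1.435)
V_ms = sqrt(1356.139869) = 36.8258 m/s
V = 36.8258 * 3.6 = 132.6 km/h

132.6


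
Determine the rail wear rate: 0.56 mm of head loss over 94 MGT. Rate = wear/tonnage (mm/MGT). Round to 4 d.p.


Wear rate = total wear / cumulative tonnage
Rate = 0.56 / 94
Rate = 0.0060 mm/MGT

0.0060


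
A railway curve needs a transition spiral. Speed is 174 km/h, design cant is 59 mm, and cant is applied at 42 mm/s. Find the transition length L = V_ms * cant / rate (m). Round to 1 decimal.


Convert speed: V = 174 / 3.6 = 48.3333 m/s
L = 48.3333 * 59 / 42
L = 2851.6667 / 42
L = 67.9 m

67.9


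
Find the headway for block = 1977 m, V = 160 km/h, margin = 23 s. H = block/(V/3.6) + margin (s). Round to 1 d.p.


V = 160 / 3.6 = 44.4444 m/s
Block traversal time = 1977 / 44.4444 = 44.4825 s
Headway = 44.4825 + 23
Headway = 67.5 s

67.5


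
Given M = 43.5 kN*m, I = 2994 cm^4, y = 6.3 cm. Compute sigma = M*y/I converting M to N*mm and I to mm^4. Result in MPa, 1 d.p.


Convert units:
M = 43.5 kN*m = 43500000 N*mm
y = 6.3 cm = 63 mm
I = 2994 cm^4 = 29940000 mm^4
sigma = 43500000 * 63 / 29940000
sigma = 91.5 MPa

91.5


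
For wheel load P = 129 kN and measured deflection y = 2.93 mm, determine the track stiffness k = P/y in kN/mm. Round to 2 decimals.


Track stiffness k = P / y
k = 129 / 2.93
k = 44.03 kN/mm

44.03


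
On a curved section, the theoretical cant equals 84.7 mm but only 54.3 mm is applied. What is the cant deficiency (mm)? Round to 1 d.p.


Cant deficiency = equilibrium cant - actual cant
CD = 84.7 - 54.3
CD = 30.4 mm

30.4


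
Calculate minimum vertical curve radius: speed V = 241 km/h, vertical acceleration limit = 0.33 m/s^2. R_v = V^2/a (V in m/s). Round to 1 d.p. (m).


Convert speed: V = 241 / 3.6 = 66.9444 m/s
V^2 = 4481.5586 m^2/s^2
R_v = 4481.5586 / 0.33
R_v = 13580.5 m

13580.5


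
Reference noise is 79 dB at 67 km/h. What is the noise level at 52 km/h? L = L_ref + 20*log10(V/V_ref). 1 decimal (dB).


V/V_ref = 52 / 67 = 0.776119
log10(0.776119) = -0.110071
20 * -0.110071 = -2.2014
L = 79 + -2.2014 = 76.8 dB

76.8


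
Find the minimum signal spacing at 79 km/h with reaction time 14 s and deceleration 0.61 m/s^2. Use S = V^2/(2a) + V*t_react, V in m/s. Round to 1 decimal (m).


V = 79 / 3.6 = 21.9444 m/s
Braking distance = 21.9444^2 / (2*0.61) = 394.7202 m
Sighting distance = 21.9444 * 14 = 307.2222 m
S = 394.7202 + 307.2222 = 701.9 m

701.9


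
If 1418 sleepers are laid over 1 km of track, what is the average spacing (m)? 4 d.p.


Spacing = 1000 m / number of sleepers
Spacing = 1000 / 1418
Spacing = 0.7052 m

0.7052


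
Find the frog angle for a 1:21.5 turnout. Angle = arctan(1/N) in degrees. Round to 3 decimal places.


1/N = 1/21.5 = 0.046512
angle = arctan(0.046512) = 0.046478 rad
angle = 0.046478 * 180/pi = 2.663 degrees

2.663


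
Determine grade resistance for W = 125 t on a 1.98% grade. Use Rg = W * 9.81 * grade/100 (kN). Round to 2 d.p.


Rg = W * 9.81 * grade / 100
Rg = 125 * 9.81 * 1.98 / 100
Rg = 1226.25 * 0.0198
Rg = 24.28 kN

24.28


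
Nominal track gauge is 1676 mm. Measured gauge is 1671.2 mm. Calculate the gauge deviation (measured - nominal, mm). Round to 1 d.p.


Deviation = measured - nominal
Deviation = 1671.2 - 1676
Deviation = -4.8 mm

-4.8


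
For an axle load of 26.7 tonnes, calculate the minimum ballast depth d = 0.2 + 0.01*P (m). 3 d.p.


d = 0.2 + 0.01 * 26.7
d = 0.2 + 0.267
d = 0.467 m

0.467


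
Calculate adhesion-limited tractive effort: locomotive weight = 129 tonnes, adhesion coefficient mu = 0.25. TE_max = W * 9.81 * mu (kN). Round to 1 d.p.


TE_max = W * g * mu
TE_max = 129 * 9.81 * 0.25
TE_max = 1265.49 * 0.25
TE_max = 316.4 kN

316.4


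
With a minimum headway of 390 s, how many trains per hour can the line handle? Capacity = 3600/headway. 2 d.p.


Capacity = 3600 / headway
Capacity = 3600 / 390
Capacity = 9.23 trains/hour

9.23


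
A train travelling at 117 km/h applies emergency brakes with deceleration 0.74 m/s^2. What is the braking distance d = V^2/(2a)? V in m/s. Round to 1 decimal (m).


Convert speed: V = 117 / 3.6 = 32.5 m/s
V^2 = 1056.25
d = 1056.25 / (2 * 0.74)
d = 1056.25 / 1.48
d = 713.7 m

713.7


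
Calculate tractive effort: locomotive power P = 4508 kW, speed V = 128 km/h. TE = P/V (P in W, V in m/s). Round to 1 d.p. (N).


Convert: P = 4508 kW = 4508000 W
V = 128 / 3.6 = 35.5556 m/s
TE = 4508000 / 35.5556
TE = 126787.5 N

126787.5


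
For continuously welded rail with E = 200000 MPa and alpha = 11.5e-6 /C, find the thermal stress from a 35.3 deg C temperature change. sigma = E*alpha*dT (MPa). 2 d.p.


sigma = E * alpha * dT
sigma = 200000 * 11.5e-6 * 35.3
sigma = 2.3 * 35.3
sigma = 81.19 MPa

81.19


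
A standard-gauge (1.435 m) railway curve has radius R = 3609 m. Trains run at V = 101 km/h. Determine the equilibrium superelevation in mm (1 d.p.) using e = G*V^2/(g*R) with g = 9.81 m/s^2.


Convert speed: V = 101 / 3.6 = 28.0556 m/s
Apply formula: e = 1.435 * 28.0556^2 / (9.81 * 3609)
e = 1.435 * 787.1142 / 35404.29
e = 0.031903 m = 31.9 mm

31.9


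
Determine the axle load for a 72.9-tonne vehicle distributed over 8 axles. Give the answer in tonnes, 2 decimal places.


Load per axle = total weight / number of axles
Load = 72.9 / 8
Load = 9.11 tonnes

9.11


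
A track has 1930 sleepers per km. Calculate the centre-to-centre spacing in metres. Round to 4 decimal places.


Spacing = 1000 m / number of sleepers
Spacing = 1000 / 1930
Spacing = 0.5181 m

0.5181


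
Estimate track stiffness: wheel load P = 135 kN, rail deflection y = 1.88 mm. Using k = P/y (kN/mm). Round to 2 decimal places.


Track stiffness k = P / y
k = 135 / 1.88
k = 71.81 kN/mm

71.81


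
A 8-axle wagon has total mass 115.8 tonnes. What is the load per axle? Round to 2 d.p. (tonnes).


Load per axle = total weight / number of axles
Load = 115.8 / 8
Load = 14.48 tonnes

14.48


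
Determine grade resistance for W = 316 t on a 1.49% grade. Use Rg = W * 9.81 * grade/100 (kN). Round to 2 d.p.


Rg = W * 9.81 * grade / 100
Rg = 316 * 9.81 * 1.49 / 100
Rg = 3099.96 * 0.0149
Rg = 46.19 kN

46.19


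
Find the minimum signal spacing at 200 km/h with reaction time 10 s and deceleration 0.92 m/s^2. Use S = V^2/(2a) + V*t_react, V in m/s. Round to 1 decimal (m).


V = 200 / 3.6 = 55.5556 m/s
Braking distance = 55.5556^2 / (2*0.92) = 1677.402 m
Sighting distance = 55.5556 * 10 = 555.5556 m
S = 1677.402 + 555.5556 = 2233.0 m

2233.0


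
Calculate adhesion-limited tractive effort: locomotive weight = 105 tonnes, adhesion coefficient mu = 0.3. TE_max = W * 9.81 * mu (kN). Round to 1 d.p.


TE_max = W * g * mu
TE_max = 105 * 9.81 * 0.3
TE_max = 1030.05 * 0.3
TE_max = 309.0 kN

309.0


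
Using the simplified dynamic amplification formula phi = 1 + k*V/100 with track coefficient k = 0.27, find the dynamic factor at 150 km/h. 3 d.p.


phi = 1 + k * V / 100
phi = 1 + 0.27 * 150 / 100
phi = 1 + 0.405
phi = 1.405

1.405


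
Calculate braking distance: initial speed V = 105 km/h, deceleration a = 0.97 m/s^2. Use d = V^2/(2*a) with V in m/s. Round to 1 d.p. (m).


Convert speed: V = 105 / 3.6 = 29.1667 m/s
V^2 = 850.6944
d = 850.6944 / (2 * 0.97)
d = 850.6944 / 1.94
d = 438.5 m

438.5


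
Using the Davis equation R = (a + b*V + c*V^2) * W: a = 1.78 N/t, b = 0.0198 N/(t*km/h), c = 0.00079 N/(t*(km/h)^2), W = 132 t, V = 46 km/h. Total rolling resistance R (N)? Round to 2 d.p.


b*V = 0.0198 * 46 = 0.9108
c*V^2 = 0.00079 * 2116 = 1.67164
R_per_t = 1.78 + 0.9108 + 1.67164 = 4.36244 N/t
R_total = 4.36244 * 132 = 575.84 N

575.84


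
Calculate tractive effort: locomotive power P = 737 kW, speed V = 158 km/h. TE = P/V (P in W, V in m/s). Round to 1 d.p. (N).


Convert: P = 737 kW = 737000 W
V = 158 / 3.6 = 43.8889 m/s
TE = 737000 / 43.8889
TE = 16792.4 N

16792.4


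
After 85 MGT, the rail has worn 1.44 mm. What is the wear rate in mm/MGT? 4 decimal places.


Wear rate = total wear / cumulative tonnage
Rate = 1.44 / 85
Rate = 0.0169 mm/MGT

0.0169


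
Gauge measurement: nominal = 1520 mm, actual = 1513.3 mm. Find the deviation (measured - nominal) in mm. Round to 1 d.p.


Deviation = measured - nominal
Deviation = 1513.3 - 1520
Deviation = -6.7 mm

-6.7


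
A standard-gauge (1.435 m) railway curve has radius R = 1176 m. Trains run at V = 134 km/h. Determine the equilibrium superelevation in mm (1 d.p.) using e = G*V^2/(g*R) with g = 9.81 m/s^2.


Convert speed: V = 134 / 3.6 = 37.2222 m/s
Apply formula: e = 1.435 * 37.2222^2 / (9.81 * 1176)
e = 1.435 * 1385.4938 / 11536.56
e = 0.172338 m = 172.3 mm

172.3


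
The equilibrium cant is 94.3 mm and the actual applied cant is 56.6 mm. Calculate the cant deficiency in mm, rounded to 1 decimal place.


Cant deficiency = equilibrium cant - actual cant
CD = 94.3 - 56.6
CD = 37.7 mm

37.7


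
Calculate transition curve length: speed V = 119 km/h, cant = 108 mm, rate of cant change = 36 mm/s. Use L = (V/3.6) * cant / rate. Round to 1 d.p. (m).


Convert speed: V = 119 / 3.6 = 33.0556 m/s
L = 33.0556 * 108 / 36
L = 3570.0 / 36
L = 99.2 m

99.2


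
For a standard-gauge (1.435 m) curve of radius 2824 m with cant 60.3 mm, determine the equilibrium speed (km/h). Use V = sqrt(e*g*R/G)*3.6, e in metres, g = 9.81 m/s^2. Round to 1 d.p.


Convert cant: e = 60.3 mm = 0.0603 m
V_ms = sqrt(0.0603 * 9.81 * 2824 / 1.435)
V_ms = sqrt(1164.123646) = 34.1193 m/s
V = 34.1193 * 3.6 = 122.8 km/h

122.8


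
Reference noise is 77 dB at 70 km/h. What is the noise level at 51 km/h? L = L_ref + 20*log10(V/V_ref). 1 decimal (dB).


V/V_ref = 51 / 70 = 0.728571
log10(0.728571) = -0.137528
20 * -0.137528 = -2.7506
L = 77 + -2.7506 = 74.2 dB

74.2


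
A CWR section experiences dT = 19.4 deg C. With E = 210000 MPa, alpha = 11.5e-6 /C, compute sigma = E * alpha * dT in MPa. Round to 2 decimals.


sigma = E * alpha * dT
sigma = 210000 * 11.5e-6 * 19.4
sigma = 2.415 * 19.4
sigma = 46.85 MPa

46.85


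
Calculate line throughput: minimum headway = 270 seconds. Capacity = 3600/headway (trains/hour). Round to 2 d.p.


Capacity = 3600 / headway
Capacity = 3600 / 270
Capacity = 13.33 trains/hour

13.33


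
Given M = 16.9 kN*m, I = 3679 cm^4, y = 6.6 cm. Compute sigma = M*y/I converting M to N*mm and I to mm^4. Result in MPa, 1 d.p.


Convert units:
M = 16.9 kN*m = 16900000 N*mm
y = 6.6 cm = 66 mm
I = 3679 cm^4 = 36790000 mm^4
sigma = 16900000 * 66 / 36790000
sigma = 30.3 MPa

30.3


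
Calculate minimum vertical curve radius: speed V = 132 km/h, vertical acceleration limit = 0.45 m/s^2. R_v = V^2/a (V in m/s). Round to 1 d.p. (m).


Convert speed: V = 132 / 3.6 = 36.6667 m/s
V^2 = 1344.4444 m^2/s^2
R_v = 1344.4444 / 0.45
R_v = 2987.7 m

2987.7


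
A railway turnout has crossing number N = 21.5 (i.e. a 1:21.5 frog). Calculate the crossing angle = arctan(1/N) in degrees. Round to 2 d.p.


1/N = 1/21.5 = 0.046512
angle = arctan(0.046512) = 0.046478 rad
angle = 0.046478 * 180/pi = 2.66 degrees

2.66


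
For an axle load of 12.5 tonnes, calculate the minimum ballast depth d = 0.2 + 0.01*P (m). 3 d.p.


d = 0.2 + 0.01 * 12.5
d = 0.2 + 0.125
d = 0.325 m

0.325


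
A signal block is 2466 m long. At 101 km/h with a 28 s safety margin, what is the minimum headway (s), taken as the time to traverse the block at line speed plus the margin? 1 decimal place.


V = 101 / 3.6 = 28.0556 m/s
Block traversal time = 2466 / 28.0556 = 87.897 s
Headway = 87.897 + 28
Headway = 115.9 s

115.9


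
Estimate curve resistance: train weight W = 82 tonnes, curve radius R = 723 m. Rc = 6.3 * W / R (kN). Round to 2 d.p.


Rc = 6.3 * W / R
Rc = 6.3 * 82 / 723
Rc = 516.6 / 723
Rc = 0.71 kN

0.71


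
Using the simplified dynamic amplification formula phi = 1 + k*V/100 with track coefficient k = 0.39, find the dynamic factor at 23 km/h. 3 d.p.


phi = 1 + k * V / 100
phi = 1 + 0.39 * 23 / 100
phi = 1 + 0.0897
phi = 1.090

1.090


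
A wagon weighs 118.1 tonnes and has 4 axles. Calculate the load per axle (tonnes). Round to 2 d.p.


Load per axle = total weight / number of axles
Load = 118.1 / 4
Load = 29.53 tonnes

29.53


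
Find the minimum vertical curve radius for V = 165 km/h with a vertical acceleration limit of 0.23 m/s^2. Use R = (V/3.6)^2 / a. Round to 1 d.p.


Convert speed: V = 165 / 3.6 = 45.8333 m/s
V^2 = 2100.6944 m^2/s^2
R_v = 2100.6944 / 0.23
R_v = 9133.5 m

9133.5


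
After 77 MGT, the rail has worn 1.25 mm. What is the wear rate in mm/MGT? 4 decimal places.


Wear rate = total wear / cumulative tonnage
Rate = 1.25 / 77
Rate = 0.0162 mm/MGT

0.0162


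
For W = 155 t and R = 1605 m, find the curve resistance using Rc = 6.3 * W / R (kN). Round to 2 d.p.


Rc = 6.3 * W / R
Rc = 6.3 * 155 / 1605
Rc = 976.5 / 1605
Rc = 0.61 kN

0.61


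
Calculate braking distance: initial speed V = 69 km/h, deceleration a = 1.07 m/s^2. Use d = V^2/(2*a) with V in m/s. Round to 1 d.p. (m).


Convert speed: V = 69 / 3.6 = 19.1667 m/s
V^2 = 367.3611
d = 367.3611 / (2 * 1.07)
d = 367.3611 / 2.14
d = 171.7 m

171.7


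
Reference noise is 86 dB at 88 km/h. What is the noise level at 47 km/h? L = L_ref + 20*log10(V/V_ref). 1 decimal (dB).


V/V_ref = 47 / 88 = 0.534091
log10(0.534091) = -0.272385
20 * -0.272385 = -5.4477
L = 86 + -5.4477 = 80.6 dB

80.6


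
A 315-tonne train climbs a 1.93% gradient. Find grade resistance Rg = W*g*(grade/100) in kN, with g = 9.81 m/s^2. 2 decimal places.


Rg = W * 9.81 * grade / 100
Rg = 315 * 9.81 * 1.93 / 100
Rg = 3090.15 * 0.0193
Rg = 59.64 kN

59.64


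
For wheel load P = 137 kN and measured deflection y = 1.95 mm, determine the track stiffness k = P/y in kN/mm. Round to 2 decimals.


Track stiffness k = P / y
k = 137 / 1.95
k = 70.26 kN/mm

70.26


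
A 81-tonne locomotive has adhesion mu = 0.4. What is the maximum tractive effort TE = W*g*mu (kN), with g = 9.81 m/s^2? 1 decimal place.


TE_max = W * g * mu
TE_max = 81 * 9.81 * 0.4
TE_max = 794.61 * 0.4
TE_max = 317.8 kN

317.8


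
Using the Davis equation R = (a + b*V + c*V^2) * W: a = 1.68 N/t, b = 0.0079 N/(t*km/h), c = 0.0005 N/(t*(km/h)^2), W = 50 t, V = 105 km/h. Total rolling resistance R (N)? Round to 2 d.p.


b*V = 0.0079 * 105 = 0.8295
c*V^2 = 0.0005 * 11025 = 5.5125
R_per_t = 1.68 + 0.8295 + 5.5125 = 8.022 N/t
R_total = 8.022 * 50 = 401.10 N

401.10


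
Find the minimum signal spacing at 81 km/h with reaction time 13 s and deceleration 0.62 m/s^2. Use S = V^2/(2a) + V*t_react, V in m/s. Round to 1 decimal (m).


V = 81 / 3.6 = 22.5 m/s
Braking distance = 22.5^2 / (2*0.62) = 408.2661 m
Sighting distance = 22.5 * 13 = 292.5 m
S = 408.2661 + 292.5 = 700.8 m

700.8


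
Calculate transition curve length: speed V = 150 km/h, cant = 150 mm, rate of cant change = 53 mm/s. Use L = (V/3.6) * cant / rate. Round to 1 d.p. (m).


Convert speed: V = 150 / 3.6 = 41.6667 m/s
L = 41.6667 * 150 / 53
L = 6250.0 / 53
L = 117.9 m

117.9


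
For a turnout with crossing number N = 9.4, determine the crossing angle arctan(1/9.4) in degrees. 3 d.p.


1/N = 1/9.4 = 0.106383
angle = arctan(0.106383) = 0.105984 rad
angle = 0.105984 * 180/pi = 6.072 degrees

6.072


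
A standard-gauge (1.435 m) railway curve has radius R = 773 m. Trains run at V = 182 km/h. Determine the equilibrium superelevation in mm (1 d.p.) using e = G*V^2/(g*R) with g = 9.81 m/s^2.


Convert speed: V = 182 / 3.6 = 50.5556 m/s
Apply formula: e = 1.435 * 50.5556^2 / (9.81 * 773)
e = 1.435 * 2555.8642 / 7583.13
e = 0.483661 m = 483.7 mm

483.7


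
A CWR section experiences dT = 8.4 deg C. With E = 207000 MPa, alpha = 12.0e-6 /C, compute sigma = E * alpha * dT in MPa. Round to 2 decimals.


sigma = E * alpha * dT
sigma = 207000 * 12.0e-6 * 8.4
sigma = 2.484 * 8.4
sigma = 20.87 MPa

20.87


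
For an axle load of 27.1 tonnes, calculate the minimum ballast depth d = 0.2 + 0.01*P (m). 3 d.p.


d = 0.2 + 0.01 * 27.1
d = 0.2 + 0.271
d = 0.471 m

0.471


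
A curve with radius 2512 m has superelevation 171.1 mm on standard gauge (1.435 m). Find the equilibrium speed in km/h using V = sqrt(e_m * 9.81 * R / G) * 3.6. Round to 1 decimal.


Convert cant: e = 171.1 mm = 0.1711 m
V_ms = sqrt(0.1711 * 9.81 * 2512 / 1.435)
V_ms = sqrt(2938.23651) = 54.2055 m/s
V = 54.2055 * 3.6 = 195.1 km/h

195.1


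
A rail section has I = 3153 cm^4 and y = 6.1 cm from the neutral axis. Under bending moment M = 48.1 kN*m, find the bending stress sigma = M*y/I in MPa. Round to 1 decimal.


Convert units:
M = 48.1 kN*m = 48100000 N*mm
y = 6.1 cm = 61 mm
I = 3153 cm^4 = 31530000 mm^4
sigma = 48100000 * 61 / 31530000
sigma = 93.1 MPa

93.1


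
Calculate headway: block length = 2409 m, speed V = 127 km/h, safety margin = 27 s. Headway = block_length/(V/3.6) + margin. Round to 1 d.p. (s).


V = 127 / 3.6 = 35.2778 m/s
Block traversal time = 2409 / 35.2778 = 68.2866 s
Headway = 68.2866 + 27
Headway = 95.3 s

95.3


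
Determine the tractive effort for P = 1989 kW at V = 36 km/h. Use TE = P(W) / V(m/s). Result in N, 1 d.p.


Convert: P = 1989 kW = 1989000 W
V = 36 / 3.6 = 10.0 m/s
TE = 1989000 / 10.0
TE = 198900.0 N

198900.0


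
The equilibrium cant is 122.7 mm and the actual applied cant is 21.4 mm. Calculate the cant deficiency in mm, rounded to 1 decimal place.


Cant deficiency = equilibrium cant - actual cant
CD = 122.7 - 21.4
CD = 101.3 mm

101.3


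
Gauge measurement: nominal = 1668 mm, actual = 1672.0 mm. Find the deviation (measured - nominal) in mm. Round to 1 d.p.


Deviation = measured - nominal
Deviation = 1672.0 - 1668
Deviation = 4.0 mm

4.0


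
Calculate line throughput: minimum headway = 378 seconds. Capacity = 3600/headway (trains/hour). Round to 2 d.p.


Capacity = 3600 / headway
Capacity = 3600 / 378
Capacity = 9.52 trains/hour

9.52


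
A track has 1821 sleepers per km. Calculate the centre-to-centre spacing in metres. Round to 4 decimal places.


Spacing = 1000 m / number of sleepers
Spacing = 1000 / 1821
Spacing = 0.5491 m

0.5491


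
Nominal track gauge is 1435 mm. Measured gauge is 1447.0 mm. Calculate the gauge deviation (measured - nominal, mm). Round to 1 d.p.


Deviation = measured - nominal
Deviation = 1447.0 - 1435
Deviation = 12.0 mm

12.0


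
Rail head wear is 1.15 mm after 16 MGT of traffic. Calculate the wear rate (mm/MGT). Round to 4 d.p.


Wear rate = total wear / cumulative tonnage
Rate = 1.15 / 16
Rate = 0.0719 mm/MGT

0.0719


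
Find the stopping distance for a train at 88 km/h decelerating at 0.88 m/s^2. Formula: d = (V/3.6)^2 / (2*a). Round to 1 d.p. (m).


Convert speed: V = 88 / 3.6 = 24.4444 m/s
V^2 = 597.5309
d = 597.5309 / (2 * 0.88)
d = 597.5309 / 1.76
d = 339.5 m

339.5


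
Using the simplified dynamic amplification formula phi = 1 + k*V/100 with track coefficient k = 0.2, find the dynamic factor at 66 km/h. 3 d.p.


phi = 1 + k * V / 100
phi = 1 + 0.2 * 66 / 100
phi = 1 + 0.132
phi = 1.132

1.132


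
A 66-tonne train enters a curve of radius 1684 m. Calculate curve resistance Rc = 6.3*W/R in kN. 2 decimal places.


Rc = 6.3 * W / R
Rc = 6.3 * 66 / 1684
Rc = 415.8 / 1684
Rc = 0.25 kN

0.25


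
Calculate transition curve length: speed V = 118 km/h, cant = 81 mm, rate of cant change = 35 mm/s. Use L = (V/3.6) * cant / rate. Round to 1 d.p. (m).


Convert speed: V = 118 / 3.6 = 32.7778 m/s
L = 32.7778 * 81 / 35
L = 2655.0 / 35
L = 75.9 m

75.9


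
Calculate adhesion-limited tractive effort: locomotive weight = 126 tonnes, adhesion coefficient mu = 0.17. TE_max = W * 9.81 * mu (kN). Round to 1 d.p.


TE_max = W * g * mu
TE_max = 126 * 9.81 * 0.17
TE_max = 1236.06 * 0.17
TE_max = 210.1 kN

210.1


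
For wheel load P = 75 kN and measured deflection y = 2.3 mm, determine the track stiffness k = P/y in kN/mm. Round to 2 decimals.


Track stiffness k = P / y
k = 75 / 2.3
k = 32.61 kN/mm

32.61


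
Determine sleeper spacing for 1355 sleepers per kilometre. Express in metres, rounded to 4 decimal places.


Spacing = 1000 m / number of sleepers
Spacing = 1000 / 1355
Spacing = 0.7380 m

0.7380


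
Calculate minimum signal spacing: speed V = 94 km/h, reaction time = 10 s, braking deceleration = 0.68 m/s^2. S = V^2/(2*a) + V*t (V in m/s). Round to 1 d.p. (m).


V = 94 / 3.6 = 26.1111 m/s
Braking distance = 26.1111^2 / (2*0.68) = 501.3163 m
Sighting distance = 26.1111 * 10 = 261.1111 m
S = 501.3163 + 261.1111 = 762.4 m

762.4


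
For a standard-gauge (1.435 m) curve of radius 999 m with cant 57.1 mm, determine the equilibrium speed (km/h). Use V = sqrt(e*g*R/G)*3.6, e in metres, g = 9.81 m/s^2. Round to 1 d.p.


Convert cant: e = 57.1 mm = 0.0571 m
V_ms = sqrt(0.0571 * 9.81 * 999 / 1.435)
V_ms = sqrt(389.95878) = 19.7474 m/s
V = 19.7474 * 3.6 = 71.1 km/h

71.1


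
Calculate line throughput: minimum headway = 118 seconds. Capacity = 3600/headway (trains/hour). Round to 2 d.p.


Capacity = 3600 / headway
Capacity = 3600 / 118
Capacity = 30.51 trains/hour

30.51


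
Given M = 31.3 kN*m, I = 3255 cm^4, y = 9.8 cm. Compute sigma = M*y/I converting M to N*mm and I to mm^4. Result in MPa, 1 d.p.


Convert units:
M = 31.3 kN*m = 31300000 N*mm
y = 9.8 cm = 98 mm
I = 3255 cm^4 = 32550000 mm^4
sigma = 31300000 * 98 / 32550000
sigma = 94.2 MPa

94.2


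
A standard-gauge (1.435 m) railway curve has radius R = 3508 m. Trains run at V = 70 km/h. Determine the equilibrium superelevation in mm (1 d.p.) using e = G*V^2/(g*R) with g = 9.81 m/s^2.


Convert speed: V = 70 / 3.6 = 19.4444 m/s
Apply formula: e = 1.435 * 19.4444^2 / (9.81 * 3508)
e = 1.435 * 378.0864 / 34413.48
e = 0.015766 m = 15.8 mm

15.8


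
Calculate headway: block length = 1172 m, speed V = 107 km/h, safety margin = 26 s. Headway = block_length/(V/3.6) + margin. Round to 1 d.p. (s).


V = 107 / 3.6 = 29.7222 m/s
Block traversal time = 1172 / 29.7222 = 39.4318 s
Headway = 39.4318 + 26
Headway = 65.4 s

65.4


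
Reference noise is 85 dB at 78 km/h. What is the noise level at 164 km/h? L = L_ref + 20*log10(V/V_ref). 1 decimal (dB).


V/V_ref = 164 / 78 = 2.102564
log10(2.102564) = 0.322749
20 * 0.322749 = 6.455
L = 85 + 6.455 = 91.5 dB

91.5


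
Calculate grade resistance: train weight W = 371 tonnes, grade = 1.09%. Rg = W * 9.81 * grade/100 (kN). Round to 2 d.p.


Rg = W * 9.81 * grade / 100
Rg = 371 * 9.81 * 1.09 / 100
Rg = 3639.51 * 0.0109
Rg = 39.67 kN

39.67


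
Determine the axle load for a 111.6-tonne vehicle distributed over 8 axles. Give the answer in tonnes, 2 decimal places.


Load per axle = total weight / number of axles
Load = 111.6 / 8
Load = 13.95 tonnes

13.95


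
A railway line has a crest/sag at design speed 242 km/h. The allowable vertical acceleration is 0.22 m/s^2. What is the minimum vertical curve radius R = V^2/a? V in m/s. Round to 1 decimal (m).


Convert speed: V = 242 / 3.6 = 67.2222 m/s
V^2 = 4518.8272 m^2/s^2
R_v = 4518.8272 / 0.22
R_v = 20540.1 m

20540.1


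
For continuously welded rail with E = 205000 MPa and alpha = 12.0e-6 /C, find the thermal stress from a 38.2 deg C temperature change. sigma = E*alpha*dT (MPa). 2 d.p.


sigma = E * alpha * dT
sigma = 205000 * 12.0e-6 * 38.2
sigma = 2.46 * 38.2
sigma = 93.97 MPa

93.97


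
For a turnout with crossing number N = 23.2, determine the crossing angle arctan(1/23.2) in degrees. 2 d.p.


1/N = 1/23.2 = 0.043103
angle = arctan(0.043103) = 0.043077 rad
angle = 0.043077 * 180/pi = 2.47 degrees

2.47


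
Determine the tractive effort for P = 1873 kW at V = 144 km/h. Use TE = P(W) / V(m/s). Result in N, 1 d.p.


Convert: P = 1873 kW = 1873000 W
V = 144 / 3.6 = 40.0 m/s
TE = 1873000 / 40.0
TE = 46825.0 N

46825.0


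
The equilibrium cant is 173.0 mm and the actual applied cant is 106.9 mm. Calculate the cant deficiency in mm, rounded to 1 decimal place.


Cant deficiency = equilibrium cant - actual cant
CD = 173.0 - 106.9
CD = 66.1 mm

66.1


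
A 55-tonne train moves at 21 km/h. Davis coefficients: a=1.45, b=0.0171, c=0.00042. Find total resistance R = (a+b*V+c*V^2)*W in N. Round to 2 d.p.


b*V = 0.0171 * 21 = 0.3591
c*V^2 = 0.00042 * 441 = 0.18522
R_per_t = 1.45 + 0.3591 + 0.18522 = 1.99432 N/t
R_total = 1.99432 * 55 = 109.69 N

109.69


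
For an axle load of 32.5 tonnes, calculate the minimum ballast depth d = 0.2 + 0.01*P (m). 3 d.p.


d = 0.2 + 0.01 * 32.5
d = 0.2 + 0.325
d = 0.525 m

0.525


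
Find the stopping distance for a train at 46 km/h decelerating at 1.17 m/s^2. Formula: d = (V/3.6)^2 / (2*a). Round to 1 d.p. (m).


Convert speed: V = 46 / 3.6 = 12.7778 m/s
V^2 = 163.2716
d = 163.2716 / (2 * 1.17)
d = 163.2716 / 2.34
d = 69.8 m

69.8


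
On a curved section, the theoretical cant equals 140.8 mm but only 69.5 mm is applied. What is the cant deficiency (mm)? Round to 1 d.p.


Cant deficiency = equilibrium cant - actual cant
CD = 140.8 - 69.5
CD = 71.3 mm

71.3


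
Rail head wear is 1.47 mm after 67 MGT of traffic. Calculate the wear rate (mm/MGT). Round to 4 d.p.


Wear rate = total wear / cumulative tonnage
Rate = 1.47 / 67
Rate = 0.0219 mm/MGT

0.0219


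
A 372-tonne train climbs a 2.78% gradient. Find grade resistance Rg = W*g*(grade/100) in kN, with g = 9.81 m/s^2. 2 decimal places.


Rg = W * 9.81 * grade / 100
Rg = 372 * 9.81 * 2.78 / 100
Rg = 3649.32 * 0.0278
Rg = 101.45 kN

101.45


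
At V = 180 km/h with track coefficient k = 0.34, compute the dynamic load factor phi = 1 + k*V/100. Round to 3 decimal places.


phi = 1 + k * V / 100
phi = 1 + 0.34 * 180 / 100
phi = 1 + 0.612
phi = 1.612

1.612


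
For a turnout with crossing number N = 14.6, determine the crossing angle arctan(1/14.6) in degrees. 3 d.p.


1/N = 1/14.6 = 0.068493
angle = arctan(0.068493) = 0.068386 rad
angle = 0.068386 * 180/pi = 3.918 degrees

3.918


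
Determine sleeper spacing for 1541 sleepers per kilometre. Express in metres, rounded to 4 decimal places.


Spacing = 1000 m / number of sleepers
Spacing = 1000 / 1541
Spacing = 0.6489 m

0.6489


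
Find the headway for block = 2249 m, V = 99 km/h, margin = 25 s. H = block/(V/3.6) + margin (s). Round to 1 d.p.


V = 99 / 3.6 = 27.5 m/s
Block traversal time = 2249 / 27.5 = 81.7818 s
Headway = 81.7818 + 25
Headway = 106.8 s

106.8


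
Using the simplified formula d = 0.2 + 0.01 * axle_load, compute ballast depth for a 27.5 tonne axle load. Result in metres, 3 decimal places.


d = 0.2 + 0.01 * 27.5
d = 0.2 + 0.275
d = 0.475 m

0.475


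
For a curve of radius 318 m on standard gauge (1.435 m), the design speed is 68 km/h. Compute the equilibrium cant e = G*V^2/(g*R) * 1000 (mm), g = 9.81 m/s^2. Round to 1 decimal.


Convert speed: V = 68 / 3.6 = 18.8889 m/s
Apply formula: e = 1.435 * 18.8889^2 / (9.81 * 318)
e = 1.435 * 356.7901 / 3119.58
e = 0.164123 m = 164.1 mm

164.1


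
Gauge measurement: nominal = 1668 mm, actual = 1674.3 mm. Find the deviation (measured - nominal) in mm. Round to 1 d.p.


Deviation = measured - nominal
Deviation = 1674.3 - 1668
Deviation = 6.3 mm

6.3


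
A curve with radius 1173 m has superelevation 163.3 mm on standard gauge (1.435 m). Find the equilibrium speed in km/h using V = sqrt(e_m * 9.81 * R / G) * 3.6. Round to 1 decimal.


Convert cant: e = 163.3 mm = 0.1633 m
V_ms = sqrt(0.1633 * 9.81 * 1173 / 1.435)
V_ms = sqrt(1309.487337) = 36.1868 m/s
V = 36.1868 * 3.6 = 130.3 km/h

130.3


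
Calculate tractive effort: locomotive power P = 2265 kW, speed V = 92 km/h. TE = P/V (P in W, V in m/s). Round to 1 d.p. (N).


Convert: P = 2265 kW = 2265000 W
V = 92 / 3.6 = 25.5556 m/s
TE = 2265000 / 25.5556
TE = 88630.4 N

88630.4


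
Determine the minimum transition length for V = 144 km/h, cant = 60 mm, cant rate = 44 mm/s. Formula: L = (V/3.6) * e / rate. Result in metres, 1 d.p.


Convert speed: V = 144 / 3.6 = 40.0 m/s
L = 40.0 * 60 / 44
L = 2400.0 / 44
L = 54.5 m

54.5


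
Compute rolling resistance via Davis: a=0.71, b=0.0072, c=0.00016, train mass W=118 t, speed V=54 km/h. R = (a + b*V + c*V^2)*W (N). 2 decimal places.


b*V = 0.0072 * 54 = 0.3888
c*V^2 = 0.00016 * 2916 = 0.46656
R_per_t = 0.71 + 0.3888 + 0.46656 = 1.56536 N/t
R_total = 1.56536 * 118 = 184.71 N

184.71


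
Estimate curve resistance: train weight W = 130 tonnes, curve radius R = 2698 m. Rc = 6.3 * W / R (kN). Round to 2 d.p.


Rc = 6.3 * W / R
Rc = 6.3 * 130 / 2698
Rc = 819.0 / 2698
Rc = 0.30 kN

0.30


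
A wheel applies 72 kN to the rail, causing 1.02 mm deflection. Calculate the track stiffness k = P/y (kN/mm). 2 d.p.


Track stiffness k = P / y
k = 72 / 1.02
k = 70.59 kN/mm

70.59


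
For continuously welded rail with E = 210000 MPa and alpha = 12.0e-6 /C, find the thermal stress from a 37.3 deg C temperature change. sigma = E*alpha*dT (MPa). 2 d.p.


sigma = E * alpha * dT
sigma = 210000 * 12.0e-6 * 37.3
sigma = 2.52 * 37.3
sigma = 94.00 MPa

94.00


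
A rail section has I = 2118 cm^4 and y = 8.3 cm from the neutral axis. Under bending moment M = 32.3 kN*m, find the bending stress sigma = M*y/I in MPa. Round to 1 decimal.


Convert units:
M = 32.3 kN*m = 32300000 N*mm
y = 8.3 cm = 83 mm
I = 2118 cm^4 = 21180000 mm^4
sigma = 32300000 * 83 / 21180000
sigma = 126.6 MPa

126.6


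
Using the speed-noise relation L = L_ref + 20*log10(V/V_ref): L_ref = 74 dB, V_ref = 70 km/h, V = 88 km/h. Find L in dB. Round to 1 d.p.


V/V_ref = 88 / 70 = 1.257143
log10(1.257143) = 0.099385
20 * 0.099385 = 1.9877
L = 74 + 1.9877 = 76.0 dB

76.0


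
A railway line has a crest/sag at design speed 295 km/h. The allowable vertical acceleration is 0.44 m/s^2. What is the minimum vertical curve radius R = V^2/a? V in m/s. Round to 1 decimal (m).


Convert speed: V = 295 / 3.6 = 81.9444 m/s
V^2 = 6714.892 m^2/s^2
R_v = 6714.892 / 0.44
R_v = 15261.1 m

15261.1


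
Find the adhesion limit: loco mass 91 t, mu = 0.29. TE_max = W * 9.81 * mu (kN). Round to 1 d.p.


TE_max = W * g * mu
TE_max = 91 * 9.81 * 0.29
TE_max = 892.71 * 0.29
TE_max = 258.9 kN

258.9


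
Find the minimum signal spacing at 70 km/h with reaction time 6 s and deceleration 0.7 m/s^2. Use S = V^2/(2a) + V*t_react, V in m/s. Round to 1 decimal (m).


V = 70 / 3.6 = 19.4444 m/s
Braking distance = 19.4444^2 / (2*0.7) = 270.0617 m
Sighting distance = 19.4444 * 6 = 116.6667 m
S = 270.0617 + 116.6667 = 386.7 m

386.7


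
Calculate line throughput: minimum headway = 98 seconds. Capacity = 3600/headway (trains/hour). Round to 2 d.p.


Capacity = 3600 / headway
Capacity = 3600 / 98
Capacity = 36.73 trains/hour

36.73
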